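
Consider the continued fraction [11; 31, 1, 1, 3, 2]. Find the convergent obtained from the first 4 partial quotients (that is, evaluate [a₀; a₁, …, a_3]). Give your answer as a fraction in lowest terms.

Compute successive convergents:
a_0 = 11: 11/1
a_1 = 31: 342/31
a_2 = 1: 353/32
a_3 = 1: 695/63

695/63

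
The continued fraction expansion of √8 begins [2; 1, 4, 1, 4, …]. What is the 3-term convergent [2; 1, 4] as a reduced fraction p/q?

Collapse the nested fraction from the inside out:
Start with 4.
1 + 1/(4/1) = 1 + 1/4 = 5/4
2 + 1/(5/4) = 2 + 4/5 = 14/5

14/5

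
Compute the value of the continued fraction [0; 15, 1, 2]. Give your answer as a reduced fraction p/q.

3/47

Start with 2.
1 + 1/(2/1) = 1 + 1/2 = 3/2
15 + 1/(3/2) = 15 + 2/3 = 47/3
0 + 1/(47/3) = 0 + 3/47 = 3/47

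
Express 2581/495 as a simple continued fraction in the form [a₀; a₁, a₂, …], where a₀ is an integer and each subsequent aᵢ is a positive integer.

Repeatedly divide and take the remainder:
2581 = 5·495 + 106, so a_0 = 5
495 = 4·106 + 71, so a_1 = 4
106 = 1·71 + 35, so a_2 = 1
71 = 2·35 + 1, so a_3 = 2
35 = 35·1 + 0, so a_4 = 35

[5; 4, 1, 2, 35]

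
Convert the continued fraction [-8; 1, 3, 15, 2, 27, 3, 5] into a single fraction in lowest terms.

Work from the innermost term outward:
Start with 5.
3 + 1/(5/1) = 3 + 1/5 = 16/5
27 + 1/(16/5) = 27 + 5/16 = 437/16
2 + 1/(437/16) = 2 + 16/437 = 890/437
15 + 1/(890/437) = 15 + 437/890 = 13787/890
3 + 1/(13787/890) = 3 + 890/13787 = 42251/13787
1 + 1/(42251/13787) = 1 + 13787/42251 = 56038/42251
-8 + 1/(56038/42251) = -8 + 42251/56038 = -406053/56038

-406053/56038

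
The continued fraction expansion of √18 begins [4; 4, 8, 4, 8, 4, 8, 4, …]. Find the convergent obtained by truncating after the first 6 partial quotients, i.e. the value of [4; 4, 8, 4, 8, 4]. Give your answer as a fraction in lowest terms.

Work from the innermost term outward:
Start with 4.
8 + 1/(4/1) = 8 + 1/4 = 33/4
4 + 1/(33/4) = 4 + 4/33 = 136/33
8 + 1/(136/33) = 8 + 33/136 = 1121/136
4 + 1/(1121/136) = 4 + 136/1121 = 4620/1121
4 + 1/(4620/1121) = 4 + 1121/4620 = 19601/4620

19601/4620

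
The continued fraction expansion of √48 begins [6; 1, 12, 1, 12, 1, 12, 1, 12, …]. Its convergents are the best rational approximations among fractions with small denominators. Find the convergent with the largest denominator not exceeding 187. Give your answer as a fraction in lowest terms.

a_0 = 6: 6/1  (≤ bound)
a_1 = 1: 7/1  (≤ bound)
a_2 = 12: 90/13  (≤ bound)
a_3 = 1: 97/14  (≤ bound)
a_4 = 12: 1254/181  (≤ bound)
a_5 = 1: 1351/195  (> 187, stop)

1254/181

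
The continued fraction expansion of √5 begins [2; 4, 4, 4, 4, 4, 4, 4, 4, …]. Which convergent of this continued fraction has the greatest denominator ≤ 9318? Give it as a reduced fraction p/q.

a_0 = 2: 2/1  (≤ bound)
a_1 = 4: 9/4  (≤ bound)
a_2 = 4: 38/17  (≤ bound)
a_3 = 4: 161/72  (≤ bound)
a_4 = 4: 682/305  (≤ bound)
a_5 = 4: 2889/1292  (≤ bound)
a_6 = 4: 12238/5473  (≤ bound)
a_7 = 4: 51841/23184  (> 9318, stop)

12238/5473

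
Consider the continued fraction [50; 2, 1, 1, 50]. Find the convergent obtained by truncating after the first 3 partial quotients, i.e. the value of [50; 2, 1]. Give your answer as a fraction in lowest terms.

Start with 1.
2 + 1/(1/1) = 2 + 1/1 = 3/1
50 + 1/(3/1) = 50 + 1/3 = 151/3

151/3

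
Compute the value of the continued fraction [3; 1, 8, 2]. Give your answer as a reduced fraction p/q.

Collapse the nested fraction from the inside out:
Start with 2.
8 + 1/(2/1) = 8 + 1/2 = 17/2
1 + 1/(17/2) = 1 + 2/17 = 19/17
3 + 1/(19/17) = 3 + 17/19 = 74/19

74/19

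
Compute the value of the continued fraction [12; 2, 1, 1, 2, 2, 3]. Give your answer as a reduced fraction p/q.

Build up convergents one term at a time:
a_0 = 12: 12/1
a_1 = 2: 25/2
a_2 = 1: 37/3
a_3 = 1: 62/5
a_4 = 2: 161/13
a_5 = 2: 384/31
a_6 = 3: 1313/106

1313/106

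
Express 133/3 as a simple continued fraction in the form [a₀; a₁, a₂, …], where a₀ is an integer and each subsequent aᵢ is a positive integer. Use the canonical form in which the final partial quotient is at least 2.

Run the Euclidean algorithm, recording each quotient:
⌊133/3⌋ = 44, remainder 1
⌊3/1⌋ = 3, remainder 0

[44; 3]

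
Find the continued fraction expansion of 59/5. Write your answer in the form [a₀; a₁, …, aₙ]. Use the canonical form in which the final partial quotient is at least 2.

Run the Euclidean algorithm, recording each quotient:
⌊59/5⌋ = 11, remainder 4
⌊5/4⌋ = 1, remainder 1
⌊4/1⌋ = 4, remainder 0

[11; 1, 4]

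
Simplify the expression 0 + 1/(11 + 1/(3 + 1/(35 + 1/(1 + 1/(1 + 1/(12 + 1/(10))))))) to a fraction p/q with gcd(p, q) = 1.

Build up convergents one term at a time:
a_0 = 0: 0/1
a_1 = 11: 1/11
a_2 = 3: 3/34
a_3 = 35: 106/1201
a_4 = 1: 109/1235
a_5 = 1: 215/2436
a_6 = 12: 2689/30467
a_7 = 10: 27105/307106

27105/307106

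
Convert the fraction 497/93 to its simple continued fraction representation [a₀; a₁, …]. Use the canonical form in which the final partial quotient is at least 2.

Apply division with remainder until the remainder is 0:
497 = 5·93 + 32, so a_0 = 5
93 = 2·32 + 29, so a_1 = 2
32 = 1·29 + 3, so a_2 = 1
29 = 9·3 + 2, so a_3 = 9
3 = 1·2 + 1, so a_4 = 1
2 = 2·1 + 0, so a_5 = 2

[5; 2, 1, 9, 1, 2]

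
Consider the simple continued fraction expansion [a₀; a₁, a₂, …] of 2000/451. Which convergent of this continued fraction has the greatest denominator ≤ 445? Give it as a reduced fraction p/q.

949/214

List convergents until the denominator exceeds the bound:
a_0 = 4: 4/1  (≤ bound)
a_1 = 2: 9/2  (≤ bound)
a_2 = 3: 31/7  (≤ bound)
a_3 = 3: 102/23  (≤ bound)
a_4 = 9: 949/214  (≤ bound)
a_5 = 2: 2000/451  (> 445, stop)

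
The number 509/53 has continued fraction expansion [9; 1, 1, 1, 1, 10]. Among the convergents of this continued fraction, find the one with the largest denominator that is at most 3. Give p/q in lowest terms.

List convergents until the denominator exceeds the bound:
a_0 = 9: 9/1  (≤ bound)
a_1 = 1: 10/1  (≤ bound)
a_2 = 1: 19/2  (≤ bound)
a_3 = 1: 29/3  (≤ bound)
a_4 = 1: 48/5  (> 3, stop)

29/3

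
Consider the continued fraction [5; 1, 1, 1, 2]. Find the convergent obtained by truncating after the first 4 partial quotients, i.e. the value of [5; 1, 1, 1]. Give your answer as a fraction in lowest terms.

a_0 = 5: 5/1
a_1 = 1: 6/1
a_2 = 1: 11/2
a_3 = 1: 17/3

17/3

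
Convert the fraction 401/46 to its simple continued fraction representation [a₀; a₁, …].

[8; 1, 2, 1, 1, 6]

Repeatedly divide and take the remainder:
⌊401/46⌋ = 8, remainder 33
⌊46/33⌋ = 1, remainder 13
⌊33/13⌋ = 2, remainder 7
⌊13/7⌋ = 1, remainder 6
⌊7/6⌋ = 1, remainder 1
⌊6/1⌋ = 6, remainder 0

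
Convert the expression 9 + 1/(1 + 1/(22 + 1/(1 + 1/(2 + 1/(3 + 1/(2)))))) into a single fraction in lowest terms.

5427/545

Collapse the nested fraction from the inside out:
Start with 2.
3 + 1/(2/1) = 3 + 1/2 = 7/2
2 + 1/(7/2) = 2 + 2/7 = 16/7
1 + 1/(16/7) = 1 + 7/16 = 23/16
22 + 1/(23/16) = 22 + 16/23 = 522/23
1 + 1/(522/23) = 1 + 23/522 = 545/522
9 + 1/(545/522) = 9 + 522/545 = 5427/545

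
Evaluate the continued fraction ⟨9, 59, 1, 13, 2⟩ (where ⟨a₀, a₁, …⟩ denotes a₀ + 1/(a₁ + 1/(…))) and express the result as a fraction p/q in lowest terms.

Start with 2.
13 + 1/(2/1) = 13 + 1/2 = 27/2
1 + 1/(27/2) = 1 + 2/27 = 29/27
59 + 1/(29/27) = 59 + 27/29 = 1738/29
9 + 1/(1738/29) = 9 + 29/1738 = 15671/1738

15671/1738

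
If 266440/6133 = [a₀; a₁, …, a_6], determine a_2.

3

⌊266440/6133⌋ = 43, remainder 2721
⌊6133/2721⌋ = 2, remainder 691
⌊2721/691⌋ = 3, remainder 648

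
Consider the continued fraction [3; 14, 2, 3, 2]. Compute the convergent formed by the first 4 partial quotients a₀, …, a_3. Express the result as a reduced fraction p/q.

Start with 3.
2 + 1/(3/1) = 2 + 1/3 = 7/3
14 + 1/(7/3) = 14 + 3/7 = 101/7
3 + 1/(101/7) = 3 + 7/101 = 310/101

310/101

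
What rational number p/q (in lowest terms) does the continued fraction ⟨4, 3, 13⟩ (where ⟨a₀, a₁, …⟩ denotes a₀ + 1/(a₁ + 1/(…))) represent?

a_0 = 4: 4/1
a_1 = 3: 13/3
a_2 = 13: 173/40

173/40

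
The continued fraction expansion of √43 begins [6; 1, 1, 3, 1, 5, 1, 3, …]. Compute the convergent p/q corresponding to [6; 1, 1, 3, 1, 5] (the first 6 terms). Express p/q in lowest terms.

Build up convergents one term at a time:
a_0 = 6: 6/1
a_1 = 1: 7/1
a_2 = 1: 13/2
a_3 = 3: 46/7
a_4 = 1: 59/9
a_5 = 5: 341/52

341/52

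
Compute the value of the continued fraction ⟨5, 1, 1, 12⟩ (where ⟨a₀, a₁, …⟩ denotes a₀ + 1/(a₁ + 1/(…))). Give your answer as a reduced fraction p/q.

Use the convergent recurrence hₖ = aₖ·hₖ₋₁ + hₖ₋₂ (and likewise for the denominators kₖ):
a_0 = 5: 5/1
a_1 = 1: 6/1
a_2 = 1: 11/2
a_3 = 12: 138/25

138/25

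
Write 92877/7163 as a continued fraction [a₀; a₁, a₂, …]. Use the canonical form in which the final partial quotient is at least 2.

[12; 1, 28, 1, 1, 2, 48]

⌊92877/7163⌋ = 12, remainder 6921
⌊7163/6921⌋ = 1, remainder 242
⌊6921/242⌋ = 28, remainder 145
⌊242/145⌋ = 1, remainder 97
⌊145/97⌋ = 1, remainder 48
⌊97/48⌋ = 2, remainder 1
⌊48/1⌋ = 48, remainder 0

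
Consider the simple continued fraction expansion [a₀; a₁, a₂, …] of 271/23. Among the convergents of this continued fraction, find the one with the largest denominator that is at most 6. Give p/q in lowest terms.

a_0 = 11: 11/1  (≤ bound)
a_1 = 1: 12/1  (≤ bound)
a_2 = 3: 47/4  (≤ bound)
a_3 = 1: 59/5  (≤ bound)
a_4 = 1: 106/9  (> 6, stop)

59/5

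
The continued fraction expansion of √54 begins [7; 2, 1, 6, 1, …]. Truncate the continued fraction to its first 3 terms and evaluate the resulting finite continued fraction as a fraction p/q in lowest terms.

22/3

Compute successive convergents:
a_0 = 7: 7/1
a_1 = 2: 15/2
a_2 = 1: 22/3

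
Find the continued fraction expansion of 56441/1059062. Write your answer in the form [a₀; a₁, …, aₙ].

[0; 18, 1, 3, 4, 5, 13, 48]

⌊56441/1059062⌋ = 0, remainder 56441
⌊1059062/56441⌋ = 18, remainder 43124
⌊56441/43124⌋ = 1, remainder 13317
⌊43124/13317⌋ = 3, remainder 3173
⌊13317/3173⌋ = 4, remainder 625
⌊3173/625⌋ = 5, remainder 48
⌊625/48⌋ = 13, remainder 1
⌊48/1⌋ = 48, remainder 0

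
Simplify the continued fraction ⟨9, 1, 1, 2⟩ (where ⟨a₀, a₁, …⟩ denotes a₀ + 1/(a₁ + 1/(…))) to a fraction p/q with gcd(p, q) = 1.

Use the convergent recurrence hₖ = aₖ·hₖ₋₁ + hₖ₋₂ (and likewise for the denominators kₖ):
a_0 = 9: 9/1
a_1 = 1: 10/1
a_2 = 1: 19/2
a_3 = 2: 48/5

48/5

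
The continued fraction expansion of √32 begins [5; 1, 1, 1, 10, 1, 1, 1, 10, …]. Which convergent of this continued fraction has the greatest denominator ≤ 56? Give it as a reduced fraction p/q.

List convergents until the denominator exceeds the bound:
a_0 = 5: 5/1  (≤ bound)
a_1 = 1: 6/1  (≤ bound)
a_2 = 1: 11/2  (≤ bound)
a_3 = 1: 17/3  (≤ bound)
a_4 = 10: 181/32  (≤ bound)
a_5 = 1: 198/35  (≤ bound)
a_6 = 1: 379/67  (> 56, stop)

198/35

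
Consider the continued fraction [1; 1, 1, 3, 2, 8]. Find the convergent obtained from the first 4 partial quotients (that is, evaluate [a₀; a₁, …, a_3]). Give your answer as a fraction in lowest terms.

Use the convergent recurrence hₖ = aₖ·hₖ₋₁ + hₖ₋₂ (and likewise for the denominators kₖ):
a_0 = 1: 1/1
a_1 = 1: 2/1
a_2 = 1: 3/2
a_3 = 3: 11/7

11/7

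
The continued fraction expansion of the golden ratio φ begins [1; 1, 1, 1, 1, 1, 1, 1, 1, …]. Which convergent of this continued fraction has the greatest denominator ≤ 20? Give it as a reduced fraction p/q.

a_0 = 1: 1/1  (≤ bound)
a_1 = 1: 2/1  (≤ bound)
a_2 = 1: 3/2  (≤ bound)
a_3 = 1: 5/3  (≤ bound)
a_4 = 1: 8/5  (≤ bound)
a_5 = 1: 13/8  (≤ bound)
a_6 = 1: 21/13  (≤ bound)
a_7 = 1: 34/21  (> 20, stop)

21/13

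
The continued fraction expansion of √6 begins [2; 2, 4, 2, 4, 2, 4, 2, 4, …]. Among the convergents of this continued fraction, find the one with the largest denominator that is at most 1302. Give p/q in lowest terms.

2158/881

a_0 = 2: 2/1  (≤ bound)
a_1 = 2: 5/2  (≤ bound)
a_2 = 4: 22/9  (≤ bound)
a_3 = 2: 49/20  (≤ bound)
a_4 = 4: 218/89  (≤ bound)
a_5 = 2: 485/198  (≤ bound)
a_6 = 4: 2158/881  (≤ bound)
a_7 = 2: 4801/1960  (> 1302, stop)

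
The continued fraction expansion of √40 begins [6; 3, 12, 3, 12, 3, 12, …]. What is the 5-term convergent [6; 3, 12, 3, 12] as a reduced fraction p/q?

8886/1405

Compute successive convergents:
a_0 = 6: 6/1
a_1 = 3: 19/3
a_2 = 12: 234/37
a_3 = 3: 721/114
a_4 = 12: 8886/1405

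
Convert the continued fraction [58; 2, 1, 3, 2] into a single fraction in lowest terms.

a_0 = 58: 58/1
a_1 = 2: 117/2
a_2 = 1: 175/3
a_3 = 3: 642/11
a_4 = 2: 1459/25

1459/25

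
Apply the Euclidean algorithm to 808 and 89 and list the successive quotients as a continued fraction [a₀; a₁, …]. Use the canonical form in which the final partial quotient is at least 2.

Apply division with remainder until the remainder is 0:
⌊808/89⌋ = 9, remainder 7
⌊89/7⌋ = 12, remainder 5
⌊7/5⌋ = 1, remainder 2
⌊5/2⌋ = 2, remainder 1
⌊2/1⌋ = 2, remainder 0

[9; 12, 1, 2, 2]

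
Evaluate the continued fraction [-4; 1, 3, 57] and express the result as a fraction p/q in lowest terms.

-744/229

Start with 57.
3 + 1/(57/1) = 3 + 1/57 = 172/57
1 + 1/(172/57) = 1 + 57/172 = 229/172
-4 + 1/(229/172) = -4 + 172/229 = -744/229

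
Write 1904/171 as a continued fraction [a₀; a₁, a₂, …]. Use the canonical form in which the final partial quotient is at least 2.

[11; 7, 2, 3, 3]

Run the Euclidean algorithm, recording each quotient:
⌊1904/171⌋ = 11, remainder 23
⌊171/23⌋ = 7, remainder 10
⌊23/10⌋ = 2, remainder 3
⌊10/3⌋ = 3, remainder 1
⌊3/1⌋ = 3, remainder 0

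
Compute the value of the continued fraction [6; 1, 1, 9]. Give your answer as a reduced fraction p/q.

124/19

Start with 9.
1 + 1/(9/1) = 1 + 1/9 = 10/9
1 + 1/(10/9) = 1 + 9/10 = 19/10
6 + 1/(19/10) = 6 + 10/19 = 124/19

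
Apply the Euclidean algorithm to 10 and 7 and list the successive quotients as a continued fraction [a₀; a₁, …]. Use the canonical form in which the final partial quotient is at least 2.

10 ÷ 7 → quotient 1, remainder 3
7 ÷ 3 → quotient 2, remainder 1
3 ÷ 1 → quotient 3, remainder 0

[1; 2, 3]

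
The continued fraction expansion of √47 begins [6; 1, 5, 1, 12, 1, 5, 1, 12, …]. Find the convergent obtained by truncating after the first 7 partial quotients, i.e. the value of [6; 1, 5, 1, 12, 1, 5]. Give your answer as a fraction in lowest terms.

Starting at the tail and folding back:
Start with 5.
1 + 1/(5/1) = 1 + 1/5 = 6/5
12 + 1/(6/5) = 12 + 5/6 = 77/6
1 + 1/(77/6) = 1 + 6/77 = 83/77
5 + 1/(83/77) = 5 + 77/83 = 492/83
1 + 1/(492/83) = 1 + 83/492 = 575/492
6 + 1/(575/492) = 6 + 492/575 = 3942/575

3942/575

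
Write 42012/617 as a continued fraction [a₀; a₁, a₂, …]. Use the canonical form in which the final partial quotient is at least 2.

[68; 11, 56]

Repeatedly divide and take the remainder:
42012 ÷ 617 → quotient 68, remainder 56
617 ÷ 56 → quotient 11, remainder 1
56 ÷ 1 → quotient 56, remainder 0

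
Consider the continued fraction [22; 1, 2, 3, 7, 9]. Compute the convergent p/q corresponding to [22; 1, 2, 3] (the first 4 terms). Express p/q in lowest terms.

227/10

Start with 3.
2 + 1/(3/1) = 2 + 1/3 = 7/3
1 + 1/(7/3) = 1 + 3/7 = 10/7
22 + 1/(10/7) = 22 + 7/10 = 227/10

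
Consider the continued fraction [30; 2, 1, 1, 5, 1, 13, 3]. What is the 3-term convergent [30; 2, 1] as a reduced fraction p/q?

Start with 1.
2 + 1/(1/1) = 2 + 1/1 = 3/1
30 + 1/(3/1) = 30 + 1/3 = 91/3

91/3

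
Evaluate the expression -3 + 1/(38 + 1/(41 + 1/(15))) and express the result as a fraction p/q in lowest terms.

-69653/23423

a_0 = -3: -3/1
a_1 = 38: -113/38
a_2 = 41: -4636/1559
a_3 = 15: -69653/23423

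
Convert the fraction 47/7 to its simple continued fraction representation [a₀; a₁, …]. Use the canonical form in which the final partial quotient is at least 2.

47 = 6·7 + 5, so a_0 = 6
7 = 1·5 + 2, so a_1 = 1
5 = 2·2 + 1, so a_2 = 2
2 = 2·1 + 0, so a_3 = 2

[6; 1, 2, 2]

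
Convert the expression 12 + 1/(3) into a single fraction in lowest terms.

37/3

Work from the innermost term outward:
Start with 3.
12 + 1/(3/1) = 12 + 1/3 = 37/3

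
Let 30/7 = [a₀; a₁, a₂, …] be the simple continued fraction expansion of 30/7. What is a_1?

3

⌊30/7⌋ = 4, remainder 2
⌊7/2⌋ = 3, remainder 1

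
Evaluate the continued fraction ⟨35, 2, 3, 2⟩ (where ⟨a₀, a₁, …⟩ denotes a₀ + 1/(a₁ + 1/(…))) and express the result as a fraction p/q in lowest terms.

567/16

Work from the innermost term outward:
Start with 2.
3 + 1/(2/1) = 3 + 1/2 = 7/2
2 + 1/(7/2) = 2 + 2/7 = 16/7
35 + 1/(16/7) = 35 + 7/16 = 567/16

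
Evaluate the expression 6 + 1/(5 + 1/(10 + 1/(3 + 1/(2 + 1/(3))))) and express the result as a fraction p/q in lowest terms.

Work from the innermost term outward:
Start with 3.
2 + 1/(3/1) = 2 + 1/3 = 7/3
3 + 1/(7/3) = 3 + 3/7 = 24/7
10 + 1/(24/7) = 10 + 7/24 = 247/24
5 + 1/(247/24) = 5 + 24/247 = 1259/247
6 + 1/(1259/247) = 6 + 247/1259 = 7801/1259

7801/1259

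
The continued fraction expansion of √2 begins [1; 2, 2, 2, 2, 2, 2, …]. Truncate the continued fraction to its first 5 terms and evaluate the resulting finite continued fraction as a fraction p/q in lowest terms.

Starting at the tail and folding back:
Start with 2.
2 + 1/(2/1) = 2 + 1/2 = 5/2
2 + 1/(5/2) = 2 + 2/5 = 12/5
2 + 1/(12/5) = 2 + 5/12 = 29/12
1 + 1/(29/12) = 1 + 12/29 = 41/29

41/29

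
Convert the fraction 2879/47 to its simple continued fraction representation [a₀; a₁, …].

[61; 3, 1, 11]

2879 = 61·47 + 12, so a_0 = 61
47 = 3·12 + 11, so a_1 = 3
12 = 1·11 + 1, so a_2 = 1
11 = 11·1 + 0, so a_3 = 11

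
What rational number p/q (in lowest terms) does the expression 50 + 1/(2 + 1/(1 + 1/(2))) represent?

403/8

Compute successive convergents:
a_0 = 50: 50/1
a_1 = 2: 101/2
a_2 = 1: 151/3
a_3 = 2: 403/8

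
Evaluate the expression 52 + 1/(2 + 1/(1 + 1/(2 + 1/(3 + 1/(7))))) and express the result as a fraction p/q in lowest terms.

Build up convergents one term at a time:
a_0 = 52: 52/1
a_1 = 2: 105/2
a_2 = 1: 157/3
a_3 = 2: 419/8
a_4 = 3: 1414/27
a_5 = 7: 10317/197

10317/197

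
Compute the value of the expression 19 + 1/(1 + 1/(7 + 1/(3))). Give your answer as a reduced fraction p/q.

497/25

a_0 = 19: 19/1
a_1 = 1: 20/1
a_2 = 7: 159/8
a_3 = 3: 497/25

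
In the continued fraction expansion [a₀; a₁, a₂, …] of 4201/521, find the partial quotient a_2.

1

4201 = 8·521 + 33, so a_0 = 8
521 = 15·33 + 26, so a_1 = 15
33 = 1·26 + 7, so a_2 = 1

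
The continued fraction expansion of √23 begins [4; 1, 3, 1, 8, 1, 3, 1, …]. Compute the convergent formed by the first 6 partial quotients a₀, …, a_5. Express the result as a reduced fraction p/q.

235/49

Start with 1.
8 + 1/(1/1) = 8 + 1/1 = 9/1
1 + 1/(9/1) = 1 + 1/9 = 10/9
3 + 1/(10/9) = 3 + 9/10 = 39/10
1 + 1/(39/10) = 1 + 10/39 = 49/39
4 + 1/(49/39) = 4 + 39/49 = 235/49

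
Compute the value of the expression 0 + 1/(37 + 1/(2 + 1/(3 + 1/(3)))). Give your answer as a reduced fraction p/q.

23/861

Build up convergents one term at a time:
a_0 = 0: 0/1
a_1 = 37: 1/37
a_2 = 2: 2/75
a_3 = 3: 7/262
a_4 = 3: 23/861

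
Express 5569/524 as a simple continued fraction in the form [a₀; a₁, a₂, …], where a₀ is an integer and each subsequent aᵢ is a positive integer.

[10; 1, 1, 1, 2, 5, 12]

⌊5569/524⌋ = 10, remainder 329
⌊524/329⌋ = 1, remainder 195
⌊329/195⌋ = 1, remainder 134
⌊195/134⌋ = 1, remainder 61
⌊134/61⌋ = 2, remainder 12
⌊61/12⌋ = 5, remainder 1
⌊12/1⌋ = 12, remainder 0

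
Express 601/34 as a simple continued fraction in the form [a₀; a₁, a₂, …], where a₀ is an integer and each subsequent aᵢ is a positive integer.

[17; 1, 2, 11]

601 = 17·34 + 23, so a_0 = 17
34 = 1·23 + 11, so a_1 = 1
23 = 2·11 + 1, so a_2 = 2
11 = 11·1 + 0, so a_3 = 11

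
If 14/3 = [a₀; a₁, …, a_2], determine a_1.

Repeatedly divide and take the remainder:
14 = 4·3 + 2, so a_0 = 4
3 = 1·2 + 1, so a_1 = 1

1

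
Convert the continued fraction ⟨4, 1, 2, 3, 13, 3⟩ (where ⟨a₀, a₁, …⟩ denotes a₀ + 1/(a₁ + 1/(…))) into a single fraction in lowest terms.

Build up convergents one term at a time:
a_0 = 4: 4/1
a_1 = 1: 5/1
a_2 = 2: 14/3
a_3 = 3: 47/10
a_4 = 13: 625/133
a_5 = 3: 1922/409

1922/409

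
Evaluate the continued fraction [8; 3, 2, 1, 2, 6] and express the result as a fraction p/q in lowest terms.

Work from the innermost term outward:
Start with 6.
2 + 1/(6/1) = 2 + 1/6 = 13/6
1 + 1/(13/6) = 1 + 6/13 = 19/13
2 + 1/(19/13) = 2 + 13/19 = 51/19
3 + 1/(51/19) = 3 + 19/51 = 172/51
8 + 1/(172/51) = 8 + 51/172 = 1427/172

1427/172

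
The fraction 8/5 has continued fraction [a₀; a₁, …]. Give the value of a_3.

2

8 = 1·5 + 3, so a_0 = 1
5 = 1·3 + 2, so a_1 = 1
3 = 1·2 + 1, so a_2 = 1
2 = 2·1 + 0, so a_3 = 2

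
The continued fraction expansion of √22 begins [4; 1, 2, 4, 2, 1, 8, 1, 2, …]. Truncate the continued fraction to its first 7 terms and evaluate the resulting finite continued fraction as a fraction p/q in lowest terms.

1712/365

Use the convergent recurrence hₖ = aₖ·hₖ₋₁ + hₖ₋₂ (and likewise for the denominators kₖ):
a_0 = 4: 4/1
a_1 = 1: 5/1
a_2 = 2: 14/3
a_3 = 4: 61/13
a_4 = 2: 136/29
a_5 = 1: 197/42
a_6 = 8: 1712/365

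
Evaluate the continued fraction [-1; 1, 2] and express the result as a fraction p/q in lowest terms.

Build up convergents one term at a time:
a_0 = -1: -1/1
a_1 = 1: 0/1
a_2 = 2: -1/3

-1/3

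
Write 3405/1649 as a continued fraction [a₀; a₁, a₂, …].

Run the Euclidean algorithm, recording each quotient:
3405 ÷ 1649 → quotient 2, remainder 107
1649 ÷ 107 → quotient 15, remainder 44
107 ÷ 44 → quotient 2, remainder 19
44 ÷ 19 → quotient 2, remainder 6
19 ÷ 6 → quotient 3, remainder 1
6 ÷ 1 → quotient 6, remainder 0

[2; 15, 2, 2, 3, 6]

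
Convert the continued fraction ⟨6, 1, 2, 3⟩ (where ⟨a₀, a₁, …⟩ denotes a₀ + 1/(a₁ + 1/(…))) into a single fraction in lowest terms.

67/10

Starting at the tail and folding back:
Start with 3.
2 + 1/(3/1) = 2 + 1/3 = 7/3
1 + 1/(7/3) = 1 + 3/7 = 10/7
6 + 1/(10/7) = 6 + 7/10 = 67/10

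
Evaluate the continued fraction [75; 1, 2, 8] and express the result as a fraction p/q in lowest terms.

1892/25

Start with 8.
2 + 1/(8/1) = 2 + 1/8 = 17/8
1 + 1/(17/8) = 1 + 8/17 = 25/17
75 + 1/(25/17) = 75 + 17/25 = 1892/25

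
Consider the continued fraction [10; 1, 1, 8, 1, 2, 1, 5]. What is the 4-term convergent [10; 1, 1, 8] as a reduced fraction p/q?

a_0 = 10: 10/1
a_1 = 1: 11/1
a_2 = 1: 21/2
a_3 = 8: 179/17

179/17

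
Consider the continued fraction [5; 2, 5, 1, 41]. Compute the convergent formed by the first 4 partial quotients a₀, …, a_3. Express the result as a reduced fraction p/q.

71/13

a_0 = 5: 5/1
a_1 = 2: 11/2
a_2 = 5: 60/11
a_3 = 1: 71/13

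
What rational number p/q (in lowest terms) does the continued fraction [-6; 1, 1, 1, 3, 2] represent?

Starting at the tail and folding back:
Start with 2.
3 + 1/(2/1) = 3 + 1/2 = 7/2
1 + 1/(7/2) = 1 + 2/7 = 9/7
1 + 1/(9/7) = 1 + 7/9 = 16/9
1 + 1/(16/9) = 1 + 9/16 = 25/16
-6 + 1/(25/16) = -6 + 16/25 = -134/25

-134/25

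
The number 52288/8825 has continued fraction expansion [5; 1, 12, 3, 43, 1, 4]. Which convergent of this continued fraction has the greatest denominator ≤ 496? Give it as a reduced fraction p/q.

a_0 = 5: 5/1  (≤ bound)
a_1 = 1: 6/1  (≤ bound)
a_2 = 12: 77/13  (≤ bound)
a_3 = 3: 237/40  (≤ bound)
a_4 = 43: 10268/1733  (> 496, stop)

237/40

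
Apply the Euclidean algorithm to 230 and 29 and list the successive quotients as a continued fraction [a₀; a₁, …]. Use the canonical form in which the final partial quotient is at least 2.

230 ÷ 29 → quotient 7, remainder 27
29 ÷ 27 → quotient 1, remainder 2
27 ÷ 2 → quotient 13, remainder 1
2 ÷ 1 → quotient 2, remainder 0

[7; 1, 13, 2]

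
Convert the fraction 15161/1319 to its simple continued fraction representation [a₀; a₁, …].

[11; 2, 43, 2, 7]

15161 = 11·1319 + 652, so a_0 = 11
1319 = 2·652 + 15, so a_1 = 2
652 = 43·15 + 7, so a_2 = 43
15 = 2·7 + 1, so a_3 = 2
7 = 7·1 + 0, so a_4 = 7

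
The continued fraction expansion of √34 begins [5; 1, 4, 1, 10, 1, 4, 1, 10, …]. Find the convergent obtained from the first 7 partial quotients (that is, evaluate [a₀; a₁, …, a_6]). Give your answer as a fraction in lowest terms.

Start with 4.
1 + 1/(4/1) = 1 + 1/4 = 5/4
10 + 1/(5/4) = 10 + 4/5 = 54/5
1 + 1/(54/5) = 1 + 5/54 = 59/54
4 + 1/(59/54) = 4 + 54/59 = 290/59
1 + 1/(290/59) = 1 + 59/290 = 349/290
5 + 1/(349/290) = 5 + 290/349 = 2035/349

2035/349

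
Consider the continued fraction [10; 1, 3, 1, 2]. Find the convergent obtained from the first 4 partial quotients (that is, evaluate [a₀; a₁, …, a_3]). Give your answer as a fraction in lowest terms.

54/5

a_0 = 10: 10/1
a_1 = 1: 11/1
a_2 = 3: 43/4
a_3 = 1: 54/5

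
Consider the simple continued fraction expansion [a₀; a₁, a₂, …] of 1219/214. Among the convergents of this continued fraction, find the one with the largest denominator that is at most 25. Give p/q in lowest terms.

131/23

List convergents until the denominator exceeds the bound:
a_0 = 5: 5/1  (≤ bound)
a_1 = 1: 6/1  (≤ bound)
a_2 = 2: 17/3  (≤ bound)
a_3 = 3: 57/10  (≤ bound)
a_4 = 2: 131/23  (≤ bound)
a_5 = 2: 319/56  (> 25, stop)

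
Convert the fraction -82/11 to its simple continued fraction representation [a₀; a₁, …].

Repeatedly divide and take the remainder:
-82 = -8·11 + 6, so a_0 = -8
11 = 1·6 + 5, so a_1 = 1
6 = 1·5 + 1, so a_2 = 1
5 = 5·1 + 0, so a_3 = 5

[-8; 1, 1, 5]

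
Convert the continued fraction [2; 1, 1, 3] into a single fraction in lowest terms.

a_0 = 2: 2/1
a_1 = 1: 3/1
a_2 = 1: 5/2
a_3 = 3: 18/7

18/7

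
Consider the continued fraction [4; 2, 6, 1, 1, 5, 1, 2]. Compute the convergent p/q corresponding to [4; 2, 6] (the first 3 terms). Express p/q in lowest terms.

Start with 6.
2 + 1/(6/1) = 2 + 1/6 = 13/6
4 + 1/(13/6) = 4 + 6/13 = 58/13

58/13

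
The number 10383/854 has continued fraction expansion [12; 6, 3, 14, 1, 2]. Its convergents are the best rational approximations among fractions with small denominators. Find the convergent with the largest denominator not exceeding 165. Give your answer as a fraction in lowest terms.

List convergents until the denominator exceeds the bound:
a_0 = 12: 12/1  (≤ bound)
a_1 = 6: 73/6  (≤ bound)
a_2 = 3: 231/19  (≤ bound)
a_3 = 14: 3307/272  (> 165, stop)

231/19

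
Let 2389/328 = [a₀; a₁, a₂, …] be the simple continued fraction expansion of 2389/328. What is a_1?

Apply division with remainder until the remainder is 0:
2389 ÷ 328 → quotient 7, remainder 93
328 ÷ 93 → quotient 3, remainder 49

3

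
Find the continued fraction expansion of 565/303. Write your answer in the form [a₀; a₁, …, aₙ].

[1; 1, 6, 2, 1, 1, 3, 2]

Run the Euclidean algorithm, recording each quotient:
565 ÷ 303 → quotient 1, remainder 262
303 ÷ 262 → quotient 1, remainder 41
262 ÷ 41 → quotient 6, remainder 16
41 ÷ 16 → quotient 2, remainder 9
16 ÷ 9 → quotient 1, remainder 7
9 ÷ 7 → quotient 1, remainder 2
7 ÷ 2 → quotient 3, remainder 1
2 ÷ 1 → quotient 2, remainder 0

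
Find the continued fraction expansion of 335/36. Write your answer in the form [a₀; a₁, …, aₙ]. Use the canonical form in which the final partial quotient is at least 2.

335 ÷ 36 → quotient 9, remainder 11
36 ÷ 11 → quotient 3, remainder 3
11 ÷ 3 → quotient 3, remainder 2
3 ÷ 2 → quotient 1, remainder 1
2 ÷ 1 → quotient 2, remainder 0

[9; 3, 3, 1, 2]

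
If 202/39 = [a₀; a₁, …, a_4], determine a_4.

3

Repeatedly divide and take the remainder:
202 ÷ 39 → quotient 5, remainder 7
39 ÷ 7 → quotient 5, remainder 4
7 ÷ 4 → quotient 1, remainder 3
4 ÷ 3 → quotient 1, remainder 1
3 ÷ 1 → quotient 3, remainder 0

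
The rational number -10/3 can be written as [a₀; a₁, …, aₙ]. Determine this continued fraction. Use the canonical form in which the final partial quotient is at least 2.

[-4; 1, 2]

Repeatedly divide and take the remainder:
-10 = -4·3 + 2, so a_0 = -4
3 = 1·2 + 1, so a_1 = 1
2 = 2·1 + 0, so a_2 = 2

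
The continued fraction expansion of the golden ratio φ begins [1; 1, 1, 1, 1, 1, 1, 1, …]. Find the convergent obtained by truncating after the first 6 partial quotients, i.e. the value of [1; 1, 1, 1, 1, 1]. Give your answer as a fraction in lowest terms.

13/8

Collapse the nested fraction from the inside out:
Start with 1.
1 + 1/(1/1) = 1 + 1/1 = 2/1
1 + 1/(2/1) = 1 + 1/2 = 3/2
1 + 1/(3/2) = 1 + 2/3 = 5/3
1 + 1/(5/3) = 1 + 3/5 = 8/5
1 + 1/(8/5) = 1 + 5/8 = 13/8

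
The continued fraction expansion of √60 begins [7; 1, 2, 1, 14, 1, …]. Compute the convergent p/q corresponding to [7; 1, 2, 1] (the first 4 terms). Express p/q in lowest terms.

31/4

Start with 1.
2 + 1/(1/1) = 2 + 1/1 = 3/1
1 + 1/(3/1) = 1 + 1/3 = 4/3
7 + 1/(4/3) = 7 + 3/4 = 31/4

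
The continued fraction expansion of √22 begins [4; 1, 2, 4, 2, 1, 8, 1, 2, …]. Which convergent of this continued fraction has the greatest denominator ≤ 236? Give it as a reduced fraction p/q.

197/42

a_0 = 4: 4/1  (≤ bound)
a_1 = 1: 5/1  (≤ bound)
a_2 = 2: 14/3  (≤ bound)
a_3 = 4: 61/13  (≤ bound)
a_4 = 2: 136/29  (≤ bound)
a_5 = 1: 197/42  (≤ bound)
a_6 = 8: 1712/365  (> 236, stop)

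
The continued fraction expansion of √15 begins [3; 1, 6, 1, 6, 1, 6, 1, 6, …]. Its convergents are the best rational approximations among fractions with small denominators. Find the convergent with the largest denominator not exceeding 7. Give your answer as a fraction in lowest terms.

List convergents until the denominator exceeds the bound:
a_0 = 3: 3/1  (≤ bound)
a_1 = 1: 4/1  (≤ bound)
a_2 = 6: 27/7  (≤ bound)
a_3 = 1: 31/8  (> 7, stop)

27/7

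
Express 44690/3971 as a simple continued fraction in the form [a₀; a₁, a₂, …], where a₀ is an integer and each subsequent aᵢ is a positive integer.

44690 ÷ 3971 → quotient 11, remainder 1009
3971 ÷ 1009 → quotient 3, remainder 944
1009 ÷ 944 → quotient 1, remainder 65
944 ÷ 65 → quotient 14, remainder 34
65 ÷ 34 → quotient 1, remainder 31
34 ÷ 31 → quotient 1, remainder 3
31 ÷ 3 → quotient 10, remainder 1
3 ÷ 1 → quotient 3, remainder 0

[11; 3, 1, 14, 1, 1, 10, 3]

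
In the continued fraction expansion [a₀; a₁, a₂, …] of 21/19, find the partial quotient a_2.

2

21 = 1·19 + 2, so a_0 = 1
19 = 9·2 + 1, so a_1 = 9
2 = 2·1 + 0, so a_2 = 2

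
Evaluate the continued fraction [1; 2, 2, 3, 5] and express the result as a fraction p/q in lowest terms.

127/90

Start with 5.
3 + 1/(5/1) = 3 + 1/5 = 16/5
2 + 1/(16/5) = 2 + 5/16 = 37/16
2 + 1/(37/16) = 2 + 16/37 = 90/37
1 + 1/(90/37) = 1 + 37/90 = 127/90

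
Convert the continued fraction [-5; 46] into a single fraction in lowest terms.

a_0 = -5: -5/1
a_1 = 46: -229/46

-229/46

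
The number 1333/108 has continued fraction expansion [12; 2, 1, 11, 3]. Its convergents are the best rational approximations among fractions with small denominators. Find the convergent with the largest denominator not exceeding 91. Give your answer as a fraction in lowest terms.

List convergents until the denominator exceeds the bound:
a_0 = 12: 12/1  (≤ bound)
a_1 = 2: 25/2  (≤ bound)
a_2 = 1: 37/3  (≤ bound)
a_3 = 11: 432/35  (≤ bound)
a_4 = 3: 1333/108  (> 91, stop)

432/35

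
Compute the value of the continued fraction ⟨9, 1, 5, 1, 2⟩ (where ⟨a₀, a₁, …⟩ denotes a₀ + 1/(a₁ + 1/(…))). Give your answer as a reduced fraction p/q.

197/20

Collapse the nested fraction from the inside out:
Start with 2.
1 + 1/(2/1) = 1 + 1/2 = 3/2
5 + 1/(3/2) = 5 + 2/3 = 17/3
1 + 1/(17/3) = 1 + 3/17 = 20/17
9 + 1/(20/17) = 9 + 17/20 = 197/20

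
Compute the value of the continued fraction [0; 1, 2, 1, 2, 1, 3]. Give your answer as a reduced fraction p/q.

a_0 = 0: 0/1
a_1 = 1: 1/1
a_2 = 2: 2/3
a_3 = 1: 3/4
a_4 = 2: 8/11
a_5 = 1: 11/15
a_6 = 3: 41/56

41/56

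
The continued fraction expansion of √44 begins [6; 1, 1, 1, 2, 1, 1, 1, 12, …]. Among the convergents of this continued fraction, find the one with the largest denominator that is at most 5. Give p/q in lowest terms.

a_0 = 6: 6/1  (≤ bound)
a_1 = 1: 7/1  (≤ bound)
a_2 = 1: 13/2  (≤ bound)
a_3 = 1: 20/3  (≤ bound)
a_4 = 2: 53/8  (> 5, stop)

20/3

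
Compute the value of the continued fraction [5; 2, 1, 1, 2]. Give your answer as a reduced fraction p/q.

Start with 2.
1 + 1/(2/1) = 1 + 1/2 = 3/2
1 + 1/(3/2) = 1 + 2/3 = 5/3
2 + 1/(5/3) = 2 + 3/5 = 13/5
5 + 1/(13/5) = 5 + 5/13 = 70/13

70/13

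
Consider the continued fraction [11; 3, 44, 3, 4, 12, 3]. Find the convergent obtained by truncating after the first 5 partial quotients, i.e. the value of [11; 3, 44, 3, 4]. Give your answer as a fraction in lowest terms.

19727/1741

Compute successive convergents:
a_0 = 11: 11/1
a_1 = 3: 34/3
a_2 = 44: 1507/133
a_3 = 3: 4555/402
a_4 = 4: 19727/1741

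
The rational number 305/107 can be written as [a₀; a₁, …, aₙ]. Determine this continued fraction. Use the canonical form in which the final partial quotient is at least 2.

[2; 1, 5, 1, 2, 5]

305 = 2·107 + 91, so a_0 = 2
107 = 1·91 + 16, so a_1 = 1
91 = 5·16 + 11, so a_2 = 5
16 = 1·11 + 5, so a_3 = 1
11 = 2·5 + 1, so a_4 = 2
5 = 5·1 + 0, so a_5 = 5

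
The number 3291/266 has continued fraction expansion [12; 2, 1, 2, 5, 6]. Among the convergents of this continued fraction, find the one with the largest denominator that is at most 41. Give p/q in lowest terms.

a_0 = 12: 12/1  (≤ bound)
a_1 = 2: 25/2  (≤ bound)
a_2 = 1: 37/3  (≤ bound)
a_3 = 2: 99/8  (≤ bound)
a_4 = 5: 532/43  (> 41, stop)

99/8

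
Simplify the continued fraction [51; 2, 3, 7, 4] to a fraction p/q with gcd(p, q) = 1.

10852/211

a_0 = 51: 51/1
a_1 = 2: 103/2
a_2 = 3: 360/7
a_3 = 7: 2623/51
a_4 = 4: 10852/211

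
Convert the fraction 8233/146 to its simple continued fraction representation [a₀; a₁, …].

Apply division with remainder until the remainder is 0:
8233 ÷ 146 → quotient 56, remainder 57
146 ÷ 57 → quotient 2, remainder 32
57 ÷ 32 → quotient 1, remainder 25
32 ÷ 25 → quotient 1, remainder 7
25 ÷ 7 → quotient 3, remainder 4
7 ÷ 4 → quotient 1, remainder 3
4 ÷ 3 → quotient 1, remainder 1
3 ÷ 1 → quotient 3, remainder 0

[56; 2, 1, 1, 3, 1, 1, 3]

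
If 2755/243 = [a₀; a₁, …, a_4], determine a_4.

3

2755 = 11·243 + 82, so a_0 = 11
243 = 2·82 + 79, so a_1 = 2
82 = 1·79 + 3, so a_2 = 1
79 = 26·3 + 1, so a_3 = 26
3 = 3·1 + 0, so a_4 = 3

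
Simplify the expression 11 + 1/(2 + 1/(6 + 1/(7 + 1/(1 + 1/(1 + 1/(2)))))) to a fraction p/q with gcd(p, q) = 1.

5777/504

Start with 2.
1 + 1/(2/1) = 1 + 1/2 = 3/2
1 + 1/(3/2) = 1 + 2/3 = 5/3
7 + 1/(5/3) = 7 + 3/5 = 38/5
6 + 1/(38/5) = 6 + 5/38 = 233/38
2 + 1/(233/38) = 2 + 38/233 = 504/233
11 + 1/(504/233) = 11 + 233/504 = 5777/504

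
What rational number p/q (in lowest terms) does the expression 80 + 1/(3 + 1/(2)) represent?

562/7

Starting at the tail and folding back:
Start with 2.
3 + 1/(2/1) = 3 + 1/2 = 7/2
80 + 1/(7/2) = 80 + 2/7 = 562/7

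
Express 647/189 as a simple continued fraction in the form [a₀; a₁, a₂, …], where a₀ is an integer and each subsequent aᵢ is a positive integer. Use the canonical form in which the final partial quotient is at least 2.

Run the Euclidean algorithm, recording each quotient:
647 = 3·189 + 80, so a_0 = 3
189 = 2·80 + 29, so a_1 = 2
80 = 2·29 + 22, so a_2 = 2
29 = 1·22 + 7, so a_3 = 1
22 = 3·7 + 1, so a_4 = 3
7 = 7·1 + 0, so a_5 = 7

[3; 2, 2, 1, 3, 7]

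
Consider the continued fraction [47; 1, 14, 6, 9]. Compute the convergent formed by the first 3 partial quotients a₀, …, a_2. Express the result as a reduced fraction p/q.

a_0 = 47: 47/1
a_1 = 1: 48/1
a_2 = 14: 719/15

719/15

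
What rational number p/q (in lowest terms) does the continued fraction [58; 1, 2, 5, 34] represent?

32102/547

Compute successive convergents:
a_0 = 58: 58/1
a_1 = 1: 59/1
a_2 = 2: 176/3
a_3 = 5: 939/16
a_4 = 34: 32102/547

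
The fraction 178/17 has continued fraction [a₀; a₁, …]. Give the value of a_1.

178 ÷ 17 → quotient 10, remainder 8
17 ÷ 8 → quotient 2, remainder 1

2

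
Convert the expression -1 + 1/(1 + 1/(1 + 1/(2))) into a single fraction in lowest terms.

-2/5

a_0 = -1: -1/1
a_1 = 1: 0/1
a_2 = 1: -1/2
a_3 = 2: -2/5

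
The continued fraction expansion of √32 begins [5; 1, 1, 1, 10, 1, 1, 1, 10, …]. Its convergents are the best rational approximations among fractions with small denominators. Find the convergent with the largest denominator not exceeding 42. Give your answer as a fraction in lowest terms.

a_0 = 5: 5/1  (≤ bound)
a_1 = 1: 6/1  (≤ bound)
a_2 = 1: 11/2  (≤ bound)
a_3 = 1: 17/3  (≤ bound)
a_4 = 10: 181/32  (≤ bound)
a_5 = 1: 198/35  (≤ bound)
a_6 = 1: 379/67  (> 42, stop)

198/35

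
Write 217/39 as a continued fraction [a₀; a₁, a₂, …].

217 ÷ 39 → quotient 5, remainder 22
39 ÷ 22 → quotient 1, remainder 17
22 ÷ 17 → quotient 1, remainder 5
17 ÷ 5 → quotient 3, remainder 2
5 ÷ 2 → quotient 2, remainder 1
2 ÷ 1 → quotient 2, remainder 0

[5; 1, 1, 3, 2, 2]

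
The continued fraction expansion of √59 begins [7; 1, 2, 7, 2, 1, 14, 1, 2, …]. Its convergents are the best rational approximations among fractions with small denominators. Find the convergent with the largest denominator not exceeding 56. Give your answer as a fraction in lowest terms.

List convergents until the denominator exceeds the bound:
a_0 = 7: 7/1  (≤ bound)
a_1 = 1: 8/1  (≤ bound)
a_2 = 2: 23/3  (≤ bound)
a_3 = 7: 169/22  (≤ bound)
a_4 = 2: 361/47  (≤ bound)
a_5 = 1: 530/69  (> 56, stop)

361/47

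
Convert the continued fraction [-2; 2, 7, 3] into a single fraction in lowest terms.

-72/47

Start with 3.
7 + 1/(3/1) = 7 + 1/3 = 22/3
2 + 1/(22/3) = 2 + 3/22 = 47/22
-2 + 1/(47/22) = -2 + 22/47 = -72/47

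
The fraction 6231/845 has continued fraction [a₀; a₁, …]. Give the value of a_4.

14

6231 = 7·845 + 316, so a_0 = 7
845 = 2·316 + 213, so a_1 = 2
316 = 1·213 + 103, so a_2 = 1
213 = 2·103 + 7, so a_3 = 2
103 = 14·7 + 5, so a_4 = 14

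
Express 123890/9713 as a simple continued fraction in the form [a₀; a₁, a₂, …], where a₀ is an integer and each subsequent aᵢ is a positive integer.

123890 ÷ 9713 → quotient 12, remainder 7334
9713 ÷ 7334 → quotient 1, remainder 2379
7334 ÷ 2379 → quotient 3, remainder 197
2379 ÷ 197 → quotient 12, remainder 15
197 ÷ 15 → quotient 13, remainder 2
15 ÷ 2 → quotient 7, remainder 1
2 ÷ 1 → quotient 2, remainder 0

[12; 1, 3, 12, 13, 7, 2]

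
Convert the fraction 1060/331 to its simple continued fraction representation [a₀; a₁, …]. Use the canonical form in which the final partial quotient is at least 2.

Run the Euclidean algorithm, recording each quotient:
1060 = 3·331 + 67, so a_0 = 3
331 = 4·67 + 63, so a_1 = 4
67 = 1·63 + 4, so a_2 = 1
63 = 15·4 + 3, so a_3 = 15
4 = 1·3 + 1, so a_4 = 1
3 = 3·1 + 0, so a_5 = 3

[3; 4, 1, 15, 1, 3]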